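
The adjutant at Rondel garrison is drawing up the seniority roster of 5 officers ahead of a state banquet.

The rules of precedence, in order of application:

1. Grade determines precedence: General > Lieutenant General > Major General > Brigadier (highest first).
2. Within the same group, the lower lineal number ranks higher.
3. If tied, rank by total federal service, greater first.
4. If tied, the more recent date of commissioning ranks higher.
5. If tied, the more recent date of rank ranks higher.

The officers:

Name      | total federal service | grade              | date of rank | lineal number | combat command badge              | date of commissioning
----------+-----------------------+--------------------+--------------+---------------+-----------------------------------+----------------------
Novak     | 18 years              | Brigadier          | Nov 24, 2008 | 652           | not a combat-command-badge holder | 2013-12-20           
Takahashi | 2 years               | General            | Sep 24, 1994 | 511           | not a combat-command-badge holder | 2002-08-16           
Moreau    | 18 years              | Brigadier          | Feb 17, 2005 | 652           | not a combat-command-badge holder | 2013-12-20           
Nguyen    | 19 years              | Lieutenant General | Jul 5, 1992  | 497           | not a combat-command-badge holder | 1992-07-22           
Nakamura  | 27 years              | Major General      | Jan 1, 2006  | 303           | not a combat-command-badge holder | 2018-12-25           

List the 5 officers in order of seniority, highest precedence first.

By grade: Takahashi (General); then Nguyen (Lieutenant General); then Nakamura (Major General); then Novak and Moreau (Brigadier).
Novak and Moreau both have lineal number 652, so the next rule applies.
Novak and Moreau both have total federal service 18 years, so the next rule applies.
Novak and Moreau both have date of commissioning 2013-12-20, so the next rule applies.
Among Novak and Moreau, by date of rank (later first): Novak (Nov 24, 2008) before Moreau (Feb 17, 2005).
Full order: Takahashi, Nguyen, Nakamura, Novak, Moreau.

Takahashi, Nguyen, Nakamura, Novak, Moreau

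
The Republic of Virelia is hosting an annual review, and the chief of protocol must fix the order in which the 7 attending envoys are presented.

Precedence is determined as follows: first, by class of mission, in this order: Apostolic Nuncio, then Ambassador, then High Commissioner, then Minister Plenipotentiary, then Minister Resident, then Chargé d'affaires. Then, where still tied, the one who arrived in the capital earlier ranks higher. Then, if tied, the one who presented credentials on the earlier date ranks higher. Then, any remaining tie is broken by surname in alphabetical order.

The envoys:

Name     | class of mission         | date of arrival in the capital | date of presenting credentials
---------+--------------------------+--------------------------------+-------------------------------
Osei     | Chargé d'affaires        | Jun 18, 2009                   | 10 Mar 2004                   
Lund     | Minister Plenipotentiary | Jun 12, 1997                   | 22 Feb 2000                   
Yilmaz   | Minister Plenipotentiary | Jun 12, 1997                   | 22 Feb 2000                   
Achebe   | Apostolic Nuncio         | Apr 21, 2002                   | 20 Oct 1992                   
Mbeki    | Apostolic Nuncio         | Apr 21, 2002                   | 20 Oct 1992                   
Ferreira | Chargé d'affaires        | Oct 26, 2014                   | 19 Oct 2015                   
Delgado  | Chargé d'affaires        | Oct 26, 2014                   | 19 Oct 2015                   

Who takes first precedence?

By class of mission: Achebe and Mbeki (Apostolic Nuncio); then Lund and Yilmaz (Minister Plenipotentiary); then Osei, Delgado and Ferreira (Chargé d'affaires).
Achebe and Mbeki both have date of arrival in the capital Apr 21, 2002, so the next rule applies.
Achebe and Mbeki both have date of presenting credentials 20 Oct 1992, so the next rule applies.
Among Achebe and Mbeki, alphabetically by surname: Achebe before Mbeki.
Lund and Yilmaz both have date of arrival in the capital Jun 12, 1997, so the next rule applies.
Lund and Yilmaz both have date of presenting credentials 22 Feb 2000, so the next rule applies.
Among Lund and Yilmaz, alphabetically by surname: Lund before Yilmaz.
Among Osei, Delgado and Ferreira, by date of arrival in the capital (earlier first): Osei (Jun 18, 2009) before Delgado and Ferreira (Oct 26, 2014).
Delgado and Ferreira both have date of presenting credentials 19 Oct 2015, so the next rule applies.
Among Delgado and Ferreira, alphabetically by surname: Delgado before Ferreira.
Order: Achebe, Mbeki, Lund, Yilmaz, Osei, Delgado, Ferreira.

Achebe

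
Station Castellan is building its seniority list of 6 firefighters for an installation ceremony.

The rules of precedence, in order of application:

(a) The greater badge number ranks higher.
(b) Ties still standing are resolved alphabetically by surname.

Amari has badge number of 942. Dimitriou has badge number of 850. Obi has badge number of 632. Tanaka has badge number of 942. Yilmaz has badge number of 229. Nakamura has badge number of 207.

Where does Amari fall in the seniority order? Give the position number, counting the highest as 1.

By badge number (higher first): Amari and Tanaka (both 942); then Dimitriou (850); then Obi (632); then Yilmaz (229); then Nakamura (207).
Among Amari and Tanaka, alphabetically by surname: Amari before Tanaka.
Order: Amari, Tanaka, Dimitriou, Obi, Yilmaz, Nakamura. So position 1.

1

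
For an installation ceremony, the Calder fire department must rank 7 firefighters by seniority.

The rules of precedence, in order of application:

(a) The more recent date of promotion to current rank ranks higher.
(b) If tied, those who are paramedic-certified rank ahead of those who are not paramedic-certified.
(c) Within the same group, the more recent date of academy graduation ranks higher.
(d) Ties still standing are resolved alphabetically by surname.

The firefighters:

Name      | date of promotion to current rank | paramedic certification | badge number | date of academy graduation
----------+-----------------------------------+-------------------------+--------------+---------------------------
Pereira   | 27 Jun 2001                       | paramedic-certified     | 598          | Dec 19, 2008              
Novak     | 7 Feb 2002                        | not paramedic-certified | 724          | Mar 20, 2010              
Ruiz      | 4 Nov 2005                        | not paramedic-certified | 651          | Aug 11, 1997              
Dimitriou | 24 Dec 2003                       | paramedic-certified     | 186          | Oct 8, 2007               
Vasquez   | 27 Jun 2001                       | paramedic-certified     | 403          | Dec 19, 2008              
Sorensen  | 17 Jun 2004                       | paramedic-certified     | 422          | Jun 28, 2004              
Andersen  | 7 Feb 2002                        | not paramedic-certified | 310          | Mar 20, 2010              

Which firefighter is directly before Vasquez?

Pereira

By date of promotion to current rank (later first): Ruiz (4 Nov 2005); then Sorensen (17 Jun 2004); then Dimitriou (24 Dec 2003); then Andersen and Novak (both 7 Feb 2002); then Pereira and Vasquez (both 27 Jun 2001).
Andersen and Novak are each not paramedic-certified, so the next rule applies.
Andersen and Novak both have date of academy graduation Mar 20, 2010, so the next rule applies.
Among Andersen and Novak, alphabetically by surname: Andersen before Novak.
Pereira and Vasquez are each paramedic-certified, so the next rule applies.
Pereira and Vasquez both have date of academy graduation Dec 19, 2008, so the next rule applies.
Among Pereira and Vasquez, alphabetically by surname: Pereira before Vasquez.
Order: Ruiz, Sorensen, Dimitriou, Andersen, Novak, Pereira, Vasquez.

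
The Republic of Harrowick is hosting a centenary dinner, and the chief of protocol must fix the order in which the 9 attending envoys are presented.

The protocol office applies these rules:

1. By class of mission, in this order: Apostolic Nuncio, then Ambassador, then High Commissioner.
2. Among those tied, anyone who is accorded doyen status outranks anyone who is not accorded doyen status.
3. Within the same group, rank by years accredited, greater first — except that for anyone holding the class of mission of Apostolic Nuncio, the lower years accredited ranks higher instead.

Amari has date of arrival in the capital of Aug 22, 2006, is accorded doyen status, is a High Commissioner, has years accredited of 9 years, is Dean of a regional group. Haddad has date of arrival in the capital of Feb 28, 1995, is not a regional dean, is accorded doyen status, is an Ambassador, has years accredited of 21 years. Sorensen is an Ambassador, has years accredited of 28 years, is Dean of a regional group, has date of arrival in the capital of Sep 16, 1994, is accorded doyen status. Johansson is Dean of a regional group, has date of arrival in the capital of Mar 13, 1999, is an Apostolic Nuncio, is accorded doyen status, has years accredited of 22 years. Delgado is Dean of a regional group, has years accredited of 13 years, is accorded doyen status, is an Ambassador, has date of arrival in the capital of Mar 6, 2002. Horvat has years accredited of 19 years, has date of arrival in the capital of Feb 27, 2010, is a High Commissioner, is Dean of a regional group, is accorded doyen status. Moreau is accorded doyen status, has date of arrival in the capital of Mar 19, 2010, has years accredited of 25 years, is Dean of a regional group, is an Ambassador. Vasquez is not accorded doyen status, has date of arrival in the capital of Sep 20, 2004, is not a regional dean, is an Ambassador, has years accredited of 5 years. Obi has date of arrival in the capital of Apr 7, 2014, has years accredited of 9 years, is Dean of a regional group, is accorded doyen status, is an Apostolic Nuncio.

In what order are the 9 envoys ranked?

By class of mission: Obi and Johansson (Apostolic Nuncio); then Sorensen, Moreau, Haddad, Delgado and Vasquez (Ambassador); then Horvat and Amari (High Commissioner).
Obi and Johansson are each accorded doyen status, so the next rule applies.
Among Obi and Johansson, by years accredited (lower first) (reversed rule for this group): Obi (9 years) before Johansson (22 years).
Among Sorensen, Moreau, Haddad, Delgado and Vasquez, accorded doyen status before not accorded doyen status: Sorensen, Moreau, Haddad and Delgado (accorded doyen status) before Vasquez (not accorded doyen status).
Among Sorensen, Moreau, Haddad and Delgado, by years accredited (higher first): Sorensen (28 years) before Moreau (25 years) before Haddad (21 years) before Delgado (13 years).
Horvat and Amari are each accorded doyen status, so the next rule applies.
Among Horvat and Amari, by years accredited (higher first): Horvat (19 years) before Amari (9 years).
Full order: Obi, Johansson, Sorensen, Moreau, Haddad, Delgado, Vasquez, Horvat, Amari.

Obi, Johansson, Sorensen, Moreau, Haddad, Delgado, Vasquez, Horvat, Amari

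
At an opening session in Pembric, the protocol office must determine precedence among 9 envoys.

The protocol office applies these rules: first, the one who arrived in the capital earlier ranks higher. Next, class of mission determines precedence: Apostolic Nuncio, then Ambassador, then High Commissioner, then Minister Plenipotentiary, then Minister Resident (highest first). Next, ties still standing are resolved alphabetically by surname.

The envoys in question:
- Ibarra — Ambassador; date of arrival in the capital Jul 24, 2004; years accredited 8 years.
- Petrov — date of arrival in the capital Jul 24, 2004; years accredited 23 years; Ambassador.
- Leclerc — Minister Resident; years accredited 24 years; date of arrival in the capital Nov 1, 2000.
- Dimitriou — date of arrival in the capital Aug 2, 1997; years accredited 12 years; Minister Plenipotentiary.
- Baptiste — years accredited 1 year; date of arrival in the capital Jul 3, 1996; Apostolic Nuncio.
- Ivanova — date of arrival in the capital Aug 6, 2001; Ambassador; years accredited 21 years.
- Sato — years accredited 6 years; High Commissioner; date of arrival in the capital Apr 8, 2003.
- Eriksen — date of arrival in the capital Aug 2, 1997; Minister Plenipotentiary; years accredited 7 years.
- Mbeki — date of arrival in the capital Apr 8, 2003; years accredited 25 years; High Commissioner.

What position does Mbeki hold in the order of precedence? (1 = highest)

6

By date of arrival in the capital (earlier first): Baptiste (Jul 3, 1996); then Dimitriou and Eriksen (both Aug 2, 1997); then Leclerc (Nov 1, 2000); then Ivanova (Aug 6, 2001); then Mbeki and Sato (both Apr 8, 2003); then Ibarra and Petrov (both Jul 24, 2004).
Dimitriou and Eriksen are each Minister Plenipotentiary, so the next rule applies.
Among Dimitriou and Eriksen, alphabetically by surname: Dimitriou before Eriksen.
Mbeki and Sato are each High Commissioner, so the next rule applies.
Among Mbeki and Sato, alphabetically by surname: Mbeki before Sato.
Ibarra and Petrov are each Ambassador, so the next rule applies.
Among Ibarra and Petrov, alphabetically by surname: Ibarra before Petrov.
Order: Baptiste, Dimitriou, Eriksen, Leclerc, Ivanova, Mbeki, Sato, Ibarra, Petrov. So position 6.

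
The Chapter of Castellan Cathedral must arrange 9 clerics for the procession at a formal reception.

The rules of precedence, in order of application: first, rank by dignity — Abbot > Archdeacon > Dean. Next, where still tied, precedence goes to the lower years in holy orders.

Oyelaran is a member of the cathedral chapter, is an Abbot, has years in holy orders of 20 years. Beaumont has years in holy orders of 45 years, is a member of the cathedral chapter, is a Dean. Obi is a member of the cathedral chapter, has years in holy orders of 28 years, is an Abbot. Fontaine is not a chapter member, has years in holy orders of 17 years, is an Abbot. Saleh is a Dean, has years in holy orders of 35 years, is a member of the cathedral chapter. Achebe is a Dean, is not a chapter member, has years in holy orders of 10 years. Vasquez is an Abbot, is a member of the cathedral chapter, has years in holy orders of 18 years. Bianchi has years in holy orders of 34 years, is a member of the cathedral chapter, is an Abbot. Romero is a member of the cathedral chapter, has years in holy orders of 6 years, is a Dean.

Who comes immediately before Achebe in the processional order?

By dignity: Fontaine, Vasquez, Oyelaran, Obi and Bianchi (Abbot); then Romero, Achebe, Saleh and Beaumont (Dean).
Among Fontaine, Vasquez, Oyelaran, Obi and Bianchi, by years in holy orders (lower first): Fontaine (17 years) before Vasquez (18 years) before Oyelaran (20 years) before Obi (28 years) before Bianchi (34 years).
Among Romero, Achebe, Saleh and Beaumont, by years in holy orders (lower first): Romero (6 years) before Achebe (10 years) before Saleh (35 years) before Beaumont (45 years).
Order: Fontaine, Vasquez, Oyelaran, Obi, Bianchi, Romero, Achebe, Saleh, Beaumont.

Romero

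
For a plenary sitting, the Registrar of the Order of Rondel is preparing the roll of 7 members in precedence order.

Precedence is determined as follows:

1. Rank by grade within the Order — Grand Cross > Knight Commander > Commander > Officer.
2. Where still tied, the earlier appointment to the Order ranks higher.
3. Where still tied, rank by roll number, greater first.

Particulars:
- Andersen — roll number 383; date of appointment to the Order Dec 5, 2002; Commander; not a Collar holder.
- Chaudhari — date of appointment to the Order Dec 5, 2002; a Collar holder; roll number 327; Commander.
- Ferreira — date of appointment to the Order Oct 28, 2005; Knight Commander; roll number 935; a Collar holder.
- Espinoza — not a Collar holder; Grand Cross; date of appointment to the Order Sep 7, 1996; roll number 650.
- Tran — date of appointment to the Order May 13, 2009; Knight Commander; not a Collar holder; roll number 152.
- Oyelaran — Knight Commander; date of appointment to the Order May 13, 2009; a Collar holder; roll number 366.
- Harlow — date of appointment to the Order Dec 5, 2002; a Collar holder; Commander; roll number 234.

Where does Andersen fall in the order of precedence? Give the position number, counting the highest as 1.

5

By grade within the Order: Espinoza (Grand Cross); then Ferreira, Oyelaran and Tran (Knight Commander); then Andersen, Chaudhari and Harlow (Commander).
Among Ferreira, Oyelaran and Tran, by date of appointment to the Order (earlier first): Ferreira (Oct 28, 2005) before Oyelaran and Tran (May 13, 2009).
Among Oyelaran and Tran, by roll number (higher first): Oyelaran (366) before Tran (152).
Andersen, Chaudhari and Harlow all have date of appointment to the Order Dec 5, 2002, so the next rule applies.
Among Andersen, Chaudhari and Harlow, by roll number (higher first): Andersen (383) before Chaudhari (327) before Harlow (234).
Order: Espinoza, Ferreira, Oyelaran, Tran, Andersen, Chaudhari, Harlow. So position 5.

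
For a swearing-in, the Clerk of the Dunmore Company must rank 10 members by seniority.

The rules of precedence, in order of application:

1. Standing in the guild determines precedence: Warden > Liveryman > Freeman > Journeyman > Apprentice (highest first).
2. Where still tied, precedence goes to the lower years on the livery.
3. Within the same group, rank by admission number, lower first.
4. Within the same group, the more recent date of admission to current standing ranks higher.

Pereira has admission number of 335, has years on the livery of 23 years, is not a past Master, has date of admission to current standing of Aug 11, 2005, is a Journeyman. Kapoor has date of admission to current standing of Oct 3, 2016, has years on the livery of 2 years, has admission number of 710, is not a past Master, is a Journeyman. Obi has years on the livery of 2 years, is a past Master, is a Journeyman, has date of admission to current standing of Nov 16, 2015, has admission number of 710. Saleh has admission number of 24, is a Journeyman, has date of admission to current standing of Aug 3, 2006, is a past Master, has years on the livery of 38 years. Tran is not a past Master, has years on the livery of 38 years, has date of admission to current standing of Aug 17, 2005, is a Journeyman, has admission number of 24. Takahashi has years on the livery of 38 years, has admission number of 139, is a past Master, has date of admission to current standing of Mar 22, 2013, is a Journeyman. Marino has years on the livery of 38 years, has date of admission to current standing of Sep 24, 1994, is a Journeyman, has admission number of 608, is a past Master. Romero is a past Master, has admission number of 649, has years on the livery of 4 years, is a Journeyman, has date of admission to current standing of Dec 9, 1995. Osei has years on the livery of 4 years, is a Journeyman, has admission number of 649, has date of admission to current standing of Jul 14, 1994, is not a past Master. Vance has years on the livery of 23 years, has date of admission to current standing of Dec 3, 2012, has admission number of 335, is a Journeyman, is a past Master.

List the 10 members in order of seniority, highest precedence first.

Kapoor, Obi, Romero, Osei, Vance, Pereira, Saleh, Tran, Takahashi, Marino

By standing in the guild: Kapoor, Obi, Romero, Osei, Vance, Pereira, Saleh, Tran, Takahashi and Marino (Journeyman).
Among Kapoor, Obi, Romero, Osei, Vance, Pereira, Saleh, Tran, Takahashi and Marino, by years on the livery (lower first): Kapoor and Obi (2 years) before Romero and Osei (4 years) before Vance and Pereira (23 years) before Saleh, Tran, Takahashi and Marino (38 years).
Kapoor and Obi both have admission number 710, so the next rule applies.
Among Kapoor and Obi, by date of admission to current standing (later first): Kapoor (Oct 3, 2016) before Obi (Nov 16, 2015).
Romero and Osei both have admission number 649, so the next rule applies.
Among Romero and Osei, by date of admission to current standing (later first): Romero (Dec 9, 1995) before Osei (Jul 14, 1994).
Vance and Pereira both have admission number 335, so the next rule applies.
Among Vance and Pereira, by date of admission to current standing (later first): Vance (Dec 3, 2012) before Pereira (Aug 11, 2005).
Among Saleh, Tran, Takahashi and Marino, by admission number (lower first): Saleh and Tran (24) before Takahashi (139) before Marino (608).
Among Saleh and Tran, by date of admission to current standing (later first): Saleh (Aug 3, 2006) before Tran (Aug 17, 2005).
Full order: Kapoor, Obi, Romero, Osei, Vance, Pereira, Saleh, Tran, Takahashi, Marino.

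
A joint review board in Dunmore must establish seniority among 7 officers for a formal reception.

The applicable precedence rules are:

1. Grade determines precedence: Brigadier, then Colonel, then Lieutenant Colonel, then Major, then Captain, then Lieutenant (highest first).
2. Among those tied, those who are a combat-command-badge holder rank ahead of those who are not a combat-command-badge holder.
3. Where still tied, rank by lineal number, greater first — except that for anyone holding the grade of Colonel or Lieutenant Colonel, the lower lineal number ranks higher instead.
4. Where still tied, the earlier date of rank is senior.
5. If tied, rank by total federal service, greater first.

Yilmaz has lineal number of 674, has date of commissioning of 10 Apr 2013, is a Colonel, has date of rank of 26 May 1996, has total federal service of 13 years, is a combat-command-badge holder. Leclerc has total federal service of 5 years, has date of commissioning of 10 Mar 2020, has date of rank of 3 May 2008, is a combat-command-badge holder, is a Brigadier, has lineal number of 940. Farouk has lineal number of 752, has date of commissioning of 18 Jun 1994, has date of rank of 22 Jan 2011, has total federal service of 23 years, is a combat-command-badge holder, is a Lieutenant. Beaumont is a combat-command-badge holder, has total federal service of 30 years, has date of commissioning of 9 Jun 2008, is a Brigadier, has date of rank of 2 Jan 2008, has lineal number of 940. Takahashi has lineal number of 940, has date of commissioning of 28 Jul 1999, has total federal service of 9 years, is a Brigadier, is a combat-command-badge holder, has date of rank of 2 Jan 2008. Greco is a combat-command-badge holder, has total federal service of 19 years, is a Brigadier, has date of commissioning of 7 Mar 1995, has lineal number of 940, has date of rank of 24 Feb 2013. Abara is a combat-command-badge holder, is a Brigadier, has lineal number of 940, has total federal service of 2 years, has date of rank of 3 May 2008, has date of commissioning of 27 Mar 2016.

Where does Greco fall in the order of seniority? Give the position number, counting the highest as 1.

5

By grade: Beaumont, Takahashi, Leclerc, Abara and Greco (Brigadier); then Yilmaz (Colonel); then Farouk (Lieutenant).
Beaumont, Takahashi, Leclerc, Abara and Greco are each a combat-command-badge holder, so the next rule applies.
Beaumont, Takahashi, Leclerc, Abara and Greco all have lineal number 940, so the next rule applies.
Among Beaumont, Takahashi, Leclerc, Abara and Greco, by date of rank (earlier first): Beaumont and Takahashi (2 Jan 2008) before Leclerc and Abara (3 May 2008) before Greco (24 Feb 2013).
Among Beaumont and Takahashi, by total federal service (higher first): Beaumont (30 years) before Takahashi (9 years).
Among Leclerc and Abara, by total federal service (higher first): Leclerc (5 years) before Abara (2 years).
Order: Beaumont, Takahashi, Leclerc, Abara, Greco, Yilmaz, Farouk. So position 5.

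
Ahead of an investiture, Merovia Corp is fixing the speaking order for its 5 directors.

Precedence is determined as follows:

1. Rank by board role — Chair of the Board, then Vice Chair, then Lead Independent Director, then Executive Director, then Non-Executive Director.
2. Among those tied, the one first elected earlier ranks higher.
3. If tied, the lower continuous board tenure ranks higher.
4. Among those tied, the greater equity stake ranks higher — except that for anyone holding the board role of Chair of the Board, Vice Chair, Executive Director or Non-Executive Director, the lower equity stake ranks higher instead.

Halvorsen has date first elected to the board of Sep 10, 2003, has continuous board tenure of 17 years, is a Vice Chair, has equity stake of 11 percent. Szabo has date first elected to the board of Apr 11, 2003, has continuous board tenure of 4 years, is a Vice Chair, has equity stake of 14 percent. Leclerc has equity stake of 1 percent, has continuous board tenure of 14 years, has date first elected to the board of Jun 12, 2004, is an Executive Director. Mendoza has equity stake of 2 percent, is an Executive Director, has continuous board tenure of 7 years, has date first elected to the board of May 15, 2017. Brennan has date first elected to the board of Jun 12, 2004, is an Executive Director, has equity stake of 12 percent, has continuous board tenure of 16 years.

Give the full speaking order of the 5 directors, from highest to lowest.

By board role: Szabo and Halvorsen (Vice Chair); then Leclerc, Brennan and Mendoza (Executive Director).
Among Szabo and Halvorsen, by date first elected to the board (earlier first): Szabo (Apr 11, 2003) before Halvorsen (Sep 10, 2003).
Among Leclerc, Brennan and Mendoza, by date first elected to the board (earlier first): Leclerc and Brennan (Jun 12, 2004) before Mendoza (May 15, 2017).
Among Leclerc and Brennan, by continuous board tenure (lower first): Leclerc (14 years) before Brennan (16 years).
Full order: Szabo, Halvorsen, Leclerc, Brennan, Mendoza.

Szabo, Halvorsen, Leclerc, Brennan, Mendoza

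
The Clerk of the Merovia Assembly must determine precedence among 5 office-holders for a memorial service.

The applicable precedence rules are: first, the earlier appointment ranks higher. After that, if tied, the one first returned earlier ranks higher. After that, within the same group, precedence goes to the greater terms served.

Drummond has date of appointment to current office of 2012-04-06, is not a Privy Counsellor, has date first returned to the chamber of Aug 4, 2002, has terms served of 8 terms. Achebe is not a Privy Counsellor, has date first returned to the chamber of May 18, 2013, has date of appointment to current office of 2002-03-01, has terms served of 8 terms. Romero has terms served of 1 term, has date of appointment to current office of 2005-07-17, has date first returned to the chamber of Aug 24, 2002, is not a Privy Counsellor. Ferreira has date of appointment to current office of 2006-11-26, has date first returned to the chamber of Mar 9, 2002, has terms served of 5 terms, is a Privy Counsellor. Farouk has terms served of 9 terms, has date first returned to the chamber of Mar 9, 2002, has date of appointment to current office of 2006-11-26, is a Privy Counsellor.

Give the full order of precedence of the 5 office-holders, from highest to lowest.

Achebe, Romero, Farouk, Ferreira, Drummond

By date of appointment to current office (earlier first): Achebe (2002-03-01); then Romero (2005-07-17); then Farouk and Ferreira (both 2006-11-26); then Drummond (2012-04-06).
Farouk and Ferreira both have date first returned to the chamber Mar 9, 2002, so the next rule applies.
Among Farouk and Ferreira, by terms served (higher first): Farouk (9 terms) before Ferreira (5 terms).
Full order: Achebe, Romero, Farouk, Ferreira, Drummond.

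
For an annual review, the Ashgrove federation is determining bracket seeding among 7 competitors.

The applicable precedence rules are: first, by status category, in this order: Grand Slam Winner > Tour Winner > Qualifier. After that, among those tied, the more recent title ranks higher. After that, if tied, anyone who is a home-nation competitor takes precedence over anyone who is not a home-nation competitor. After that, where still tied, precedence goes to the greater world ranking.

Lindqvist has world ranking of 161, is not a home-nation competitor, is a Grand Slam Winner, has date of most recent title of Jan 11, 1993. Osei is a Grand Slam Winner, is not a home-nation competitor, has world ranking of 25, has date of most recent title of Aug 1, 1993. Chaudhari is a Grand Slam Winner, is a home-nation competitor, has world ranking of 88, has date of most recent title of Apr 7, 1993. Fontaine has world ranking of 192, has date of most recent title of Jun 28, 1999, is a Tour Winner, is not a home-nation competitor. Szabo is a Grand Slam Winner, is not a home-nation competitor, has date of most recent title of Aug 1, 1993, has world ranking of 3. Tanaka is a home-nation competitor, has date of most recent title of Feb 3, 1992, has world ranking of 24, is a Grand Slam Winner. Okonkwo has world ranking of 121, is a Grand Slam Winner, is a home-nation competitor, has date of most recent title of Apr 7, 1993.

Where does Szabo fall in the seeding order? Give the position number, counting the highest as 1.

2

By status category: Osei, Szabo, Okonkwo, Chaudhari, Lindqvist and Tanaka (Grand Slam Winner); then Fontaine (Tour Winner).
Among Osei, Szabo, Okonkwo, Chaudhari, Lindqvist and Tanaka, by date of most recent title (later first): Osei and Szabo (Aug 1, 1993) before Okonkwo and Chaudhari (Apr 7, 1993) before Lindqvist (Jan 11, 1993) before Tanaka (Feb 3, 1992).
Osei and Szabo are each not a home-nation competitor, so the next rule applies.
Among Osei and Szabo, by world ranking (higher first): Osei (25) before Szabo (3).
Okonkwo and Chaudhari are each a home-nation competitor, so the next rule applies.
Among Okonkwo and Chaudhari, by world ranking (higher first): Okonkwo (121) before Chaudhari (88).
Order: Osei, Szabo, Okonkwo, Chaudhari, Lindqvist, Tanaka, Fontaine. So position 2.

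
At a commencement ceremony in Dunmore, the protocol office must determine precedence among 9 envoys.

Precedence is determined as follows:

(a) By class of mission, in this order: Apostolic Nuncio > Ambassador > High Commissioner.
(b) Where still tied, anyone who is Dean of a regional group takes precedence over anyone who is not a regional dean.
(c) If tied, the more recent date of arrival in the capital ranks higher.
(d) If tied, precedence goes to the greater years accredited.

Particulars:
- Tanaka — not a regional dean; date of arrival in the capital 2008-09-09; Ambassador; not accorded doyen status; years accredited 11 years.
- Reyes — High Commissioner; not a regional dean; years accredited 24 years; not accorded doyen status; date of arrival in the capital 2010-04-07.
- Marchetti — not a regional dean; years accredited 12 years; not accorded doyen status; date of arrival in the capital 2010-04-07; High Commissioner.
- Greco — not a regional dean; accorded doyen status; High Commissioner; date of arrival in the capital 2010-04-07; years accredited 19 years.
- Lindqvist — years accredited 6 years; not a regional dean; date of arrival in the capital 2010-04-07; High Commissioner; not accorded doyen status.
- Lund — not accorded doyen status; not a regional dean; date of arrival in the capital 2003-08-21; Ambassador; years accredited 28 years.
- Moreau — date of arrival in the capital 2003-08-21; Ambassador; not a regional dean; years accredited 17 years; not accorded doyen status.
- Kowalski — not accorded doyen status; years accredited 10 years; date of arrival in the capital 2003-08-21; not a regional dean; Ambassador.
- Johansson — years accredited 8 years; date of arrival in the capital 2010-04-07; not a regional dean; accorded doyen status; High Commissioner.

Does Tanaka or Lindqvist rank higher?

By class of mission: Tanaka, Lund, Moreau and Kowalski (Ambassador); then Reyes, Greco, Marchetti, Johansson and Lindqvist (High Commissioner).
Tanaka, Lund, Moreau and Kowalski are each not a regional dean, so the next rule applies.
Among Tanaka, Lund, Moreau and Kowalski, by date of arrival in the capital (later first): Tanaka (2008-09-09) before Lund, Moreau and Kowalski (2003-08-21).
Among Lund, Moreau and Kowalski, by years accredited (higher first): Lund (28 years) before Moreau (17 years) before Kowalski (10 years).
Reyes, Greco, Marchetti, Johansson and Lindqvist are each not a regional dean, so the next rule applies.
Reyes, Greco, Marchetti, Johansson and Lindqvist all have date of arrival in the capital 2010-04-07, so the next rule applies.
Among Reyes, Greco, Marchetti, Johansson and Lindqvist, by years accredited (higher first): Reyes (24 years) before Greco (19 years) before Marchetti (12 years) before Johansson (8 years) before Lindqvist (6 years).
So Tanaka takes precedence.

Tanaka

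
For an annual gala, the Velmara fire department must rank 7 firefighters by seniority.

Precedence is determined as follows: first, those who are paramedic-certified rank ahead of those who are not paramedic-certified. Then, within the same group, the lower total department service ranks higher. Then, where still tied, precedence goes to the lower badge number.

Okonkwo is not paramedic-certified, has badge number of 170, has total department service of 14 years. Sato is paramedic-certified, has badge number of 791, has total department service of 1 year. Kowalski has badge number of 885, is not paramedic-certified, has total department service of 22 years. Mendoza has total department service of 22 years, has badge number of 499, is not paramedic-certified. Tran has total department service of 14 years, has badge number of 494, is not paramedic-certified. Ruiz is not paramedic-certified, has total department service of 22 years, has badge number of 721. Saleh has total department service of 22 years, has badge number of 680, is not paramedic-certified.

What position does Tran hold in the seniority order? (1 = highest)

3

By the first rule: Sato (paramedic-certified); then Okonkwo, Tran, Mendoza, Saleh, Ruiz and Kowalski (each not paramedic-certified).
Among Okonkwo, Tran, Mendoza, Saleh, Ruiz and Kowalski, by total department service (lower first): Okonkwo and Tran (14 years) before Mendoza, Saleh, Ruiz and Kowalski (22 years).
Among Okonkwo and Tran, by badge number (lower first): Okonkwo (170) before Tran (494).
Among Mendoza, Saleh, Ruiz and Kowalski, by badge number (lower first): Mendoza (499) before Saleh (680) before Ruiz (721) before Kowalski (885).
Order: Sato, Okonkwo, Tran, Mendoza, Saleh, Ruiz, Kowalski. So position 3.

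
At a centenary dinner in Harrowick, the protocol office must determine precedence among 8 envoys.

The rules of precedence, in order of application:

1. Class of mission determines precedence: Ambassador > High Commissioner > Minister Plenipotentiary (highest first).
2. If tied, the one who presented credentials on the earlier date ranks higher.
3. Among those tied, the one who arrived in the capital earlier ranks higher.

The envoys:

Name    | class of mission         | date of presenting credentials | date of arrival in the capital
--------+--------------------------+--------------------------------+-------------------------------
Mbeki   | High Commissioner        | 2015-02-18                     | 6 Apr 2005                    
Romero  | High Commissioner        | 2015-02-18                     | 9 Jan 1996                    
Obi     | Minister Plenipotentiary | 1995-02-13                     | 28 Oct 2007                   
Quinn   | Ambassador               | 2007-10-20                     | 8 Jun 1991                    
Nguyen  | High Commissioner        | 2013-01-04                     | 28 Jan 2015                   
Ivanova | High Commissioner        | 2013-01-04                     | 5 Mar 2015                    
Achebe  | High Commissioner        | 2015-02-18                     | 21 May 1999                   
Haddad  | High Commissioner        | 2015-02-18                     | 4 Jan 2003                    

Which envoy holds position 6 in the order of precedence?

By class of mission: Quinn (Ambassador); then Nguyen, Ivanova, Romero, Achebe, Haddad and Mbeki (High Commissioner); then Obi (Minister Plenipotentiary).
Among Nguyen, Ivanova, Romero, Achebe, Haddad and Mbeki, by date of presenting credentials (earlier first): Nguyen and Ivanova (2013-01-04) before Romero, Achebe, Haddad and Mbeki (2015-02-18).
Among Nguyen and Ivanova, by date of arrival in the capital (earlier first): Nguyen (28 Jan 2015) before Ivanova (5 Mar 2015).
Among Romero, Achebe, Haddad and Mbeki, by date of arrival in the capital (earlier first): Romero (9 Jan 1996) before Achebe (21 May 1999) before Haddad (4 Jan 2003) before Mbeki (6 Apr 2005).
Order: Quinn, Nguyen, Ivanova, Romero, Achebe, Haddad, Mbeki, Obi.

Haddad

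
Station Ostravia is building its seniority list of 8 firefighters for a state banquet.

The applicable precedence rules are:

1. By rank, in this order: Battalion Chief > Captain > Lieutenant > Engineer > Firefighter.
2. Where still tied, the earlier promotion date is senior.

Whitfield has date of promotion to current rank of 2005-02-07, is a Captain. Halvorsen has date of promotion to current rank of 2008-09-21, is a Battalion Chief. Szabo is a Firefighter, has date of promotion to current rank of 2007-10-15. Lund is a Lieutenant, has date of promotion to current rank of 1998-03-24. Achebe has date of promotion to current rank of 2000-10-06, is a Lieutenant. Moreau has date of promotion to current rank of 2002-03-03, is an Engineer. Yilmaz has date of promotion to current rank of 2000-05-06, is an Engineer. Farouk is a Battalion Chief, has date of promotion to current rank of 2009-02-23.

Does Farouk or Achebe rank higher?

Farouk

By rank: Halvorsen and Farouk (Battalion Chief); then Whitfield (Captain); then Lund and Achebe (Lieutenant); then Yilmaz and Moreau (Engineer); then Szabo (Firefighter).
Among Halvorsen and Farouk, by date of promotion to current rank (earlier first): Halvorsen (2008-09-21) before Farouk (2009-02-23).
Among Lund and Achebe, by date of promotion to current rank (earlier first): Lund (1998-03-24) before Achebe (2000-10-06).
Among Yilmaz and Moreau, by date of promotion to current rank (earlier first): Yilmaz (2000-05-06) before Moreau (2002-03-03).
So Farouk takes precedence.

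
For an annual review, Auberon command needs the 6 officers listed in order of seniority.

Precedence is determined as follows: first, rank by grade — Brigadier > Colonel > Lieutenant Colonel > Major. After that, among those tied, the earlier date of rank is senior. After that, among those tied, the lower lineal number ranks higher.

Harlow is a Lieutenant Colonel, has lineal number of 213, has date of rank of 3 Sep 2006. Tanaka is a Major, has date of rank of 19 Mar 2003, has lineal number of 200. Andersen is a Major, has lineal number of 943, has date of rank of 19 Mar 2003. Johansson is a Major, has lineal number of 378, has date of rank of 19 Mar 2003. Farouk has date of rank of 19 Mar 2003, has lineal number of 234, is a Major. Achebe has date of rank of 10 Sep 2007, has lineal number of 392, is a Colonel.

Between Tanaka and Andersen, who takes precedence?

By grade: Achebe (Colonel); then Harlow (Lieutenant Colonel); then Tanaka, Farouk, Johansson and Andersen (Major).
Tanaka, Farouk, Johansson and Andersen all have date of rank 19 Mar 2003, so the next rule applies.
Among Tanaka, Farouk, Johansson and Andersen, by lineal number (lower first): Tanaka (200) before Farouk (234) before Johansson (378) before Andersen (943).
So Tanaka takes precedence.

Tanaka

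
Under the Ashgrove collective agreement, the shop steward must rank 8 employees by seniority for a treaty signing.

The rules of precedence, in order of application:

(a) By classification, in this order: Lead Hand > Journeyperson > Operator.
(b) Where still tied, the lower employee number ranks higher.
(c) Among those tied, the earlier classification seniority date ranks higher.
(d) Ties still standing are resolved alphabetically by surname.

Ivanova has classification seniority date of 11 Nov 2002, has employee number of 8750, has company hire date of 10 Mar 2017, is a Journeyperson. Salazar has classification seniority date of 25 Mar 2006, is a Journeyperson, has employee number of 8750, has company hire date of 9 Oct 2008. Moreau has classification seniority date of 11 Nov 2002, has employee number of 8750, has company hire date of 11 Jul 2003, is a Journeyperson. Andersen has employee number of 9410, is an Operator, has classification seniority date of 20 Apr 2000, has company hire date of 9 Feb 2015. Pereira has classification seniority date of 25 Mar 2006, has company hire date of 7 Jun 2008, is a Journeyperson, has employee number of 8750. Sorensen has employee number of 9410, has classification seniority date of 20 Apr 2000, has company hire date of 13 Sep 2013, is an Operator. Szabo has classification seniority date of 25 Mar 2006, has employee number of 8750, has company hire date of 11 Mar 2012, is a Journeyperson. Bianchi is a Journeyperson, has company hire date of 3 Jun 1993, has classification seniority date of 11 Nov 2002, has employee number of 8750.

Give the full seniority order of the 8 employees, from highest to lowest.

By classification: Bianchi, Ivanova, Moreau, Pereira, Salazar and Szabo (Journeyperson); then Andersen and Sorensen (Operator).
Bianchi, Ivanova, Moreau, Pereira, Salazar and Szabo all have employee number 8750, so the next rule applies.
Among Bianchi, Ivanova, Moreau, Pereira, Salazar and Szabo, by classification seniority date (earlier first): Bianchi, Ivanova and Moreau (11 Nov 2002) before Pereira, Salazar and Szabo (25 Mar 2006).
Among Bianchi, Ivanova and Moreau, alphabetically by surname: Bianchi before Ivanova before Moreau.
Among Pereira, Salazar and Szabo, alphabetically by surname: Pereira before Salazar before Szabo.
Andersen and Sorensen both have employee number 9410, so the next rule applies.
Andersen and Sorensen both have classification seniority date 20 Apr 2000, so the next rule applies.
Among Andersen and Sorensen, alphabetically by surname: Andersen before Sorensen.
Full order: Bianchi, Ivanova, Moreau, Pereira, Salazar, Szabo, Andersen, Sorensen.

Bianchi, Ivanova, Moreau, Pereira, Salazar, Szabo, Andersen, Sorensen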